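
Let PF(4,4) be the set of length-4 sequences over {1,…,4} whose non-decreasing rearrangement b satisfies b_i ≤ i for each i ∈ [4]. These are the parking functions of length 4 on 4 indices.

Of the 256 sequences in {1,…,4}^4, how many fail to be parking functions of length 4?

131

#PF = 1·5^3 = 1×125 = 125 (Pollak)
One tuple (3,2,2,2) → sorted (2,2,2,3): b_1=2>1, not a PF.
So 256 − 125 = 131 fail.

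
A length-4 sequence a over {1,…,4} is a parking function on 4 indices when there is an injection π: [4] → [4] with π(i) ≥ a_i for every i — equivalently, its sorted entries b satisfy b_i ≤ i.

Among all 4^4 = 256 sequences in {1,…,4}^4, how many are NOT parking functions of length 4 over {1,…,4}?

131

Count = (5−4)·5^(4−1) = 1·125 = 125 [KW]
E.g. (2,4,3,4) → sorted (2,3,4,4): b_1=2>1, not a PF.
Total 256; non-PF = 256−125 = 131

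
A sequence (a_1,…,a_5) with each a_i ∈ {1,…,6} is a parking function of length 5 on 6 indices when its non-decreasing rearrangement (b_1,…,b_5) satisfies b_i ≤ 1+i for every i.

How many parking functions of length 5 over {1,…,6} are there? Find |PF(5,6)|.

4802

|PF| = (6+1−5)·(6+1)^{5−1} = 2×2401 = 4802 (Konheim–Weiss)
Check (5,4,6,2,1) → sorted (1,2,4,5,6): b_i ≤ 1+i ∀i, a PF.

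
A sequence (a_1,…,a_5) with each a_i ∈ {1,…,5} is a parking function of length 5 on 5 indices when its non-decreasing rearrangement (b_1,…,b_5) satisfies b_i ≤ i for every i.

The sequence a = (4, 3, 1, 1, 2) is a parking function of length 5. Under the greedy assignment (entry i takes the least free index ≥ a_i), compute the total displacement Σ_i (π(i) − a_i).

4

Σπ(i) = 1+…+5 = 15; Σa = 4+3+1+1+2 = 11; disp = 15−11 = 4.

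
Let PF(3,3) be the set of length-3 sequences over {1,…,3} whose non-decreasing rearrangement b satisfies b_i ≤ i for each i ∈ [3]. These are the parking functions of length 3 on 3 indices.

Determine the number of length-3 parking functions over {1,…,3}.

16

#PF = 1·4^2 = 1×16 = 16
E.g. (2,1,3) → sorted (1,2,3): b_i ≤ i ∀i, a PF.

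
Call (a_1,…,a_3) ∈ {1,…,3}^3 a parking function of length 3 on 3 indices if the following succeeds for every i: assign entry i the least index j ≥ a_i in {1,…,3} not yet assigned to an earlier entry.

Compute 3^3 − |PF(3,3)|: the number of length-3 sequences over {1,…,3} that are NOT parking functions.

|PF(3,3)| = 1·4^2 = 1·16 = 16 (Pollak)
One tuple (3,2,2) → sorted (2,2,3): b_1=2>1, not a PF.
3^3 − 16 = 27 − 16 = 11

11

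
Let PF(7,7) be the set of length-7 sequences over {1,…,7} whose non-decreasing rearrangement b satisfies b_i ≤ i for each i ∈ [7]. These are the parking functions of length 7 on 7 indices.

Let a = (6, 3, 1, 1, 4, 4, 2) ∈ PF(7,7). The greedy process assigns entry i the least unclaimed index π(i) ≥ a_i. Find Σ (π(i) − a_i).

7

Σπ = 7·8/2 = 28 (π permutes [7]); Σa = 6+3+1+1+4+4+2 = 21; disp = 28−21 = 7.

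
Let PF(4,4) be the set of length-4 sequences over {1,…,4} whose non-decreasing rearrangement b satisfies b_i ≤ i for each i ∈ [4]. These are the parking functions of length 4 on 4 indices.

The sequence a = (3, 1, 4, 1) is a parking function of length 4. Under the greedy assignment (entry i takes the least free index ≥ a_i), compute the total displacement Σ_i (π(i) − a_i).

Σπ = 4·5/2 = 10 (π permutes [4]); Σa = 3+1+4+1 = 9; disp = 10−9 = 1.

1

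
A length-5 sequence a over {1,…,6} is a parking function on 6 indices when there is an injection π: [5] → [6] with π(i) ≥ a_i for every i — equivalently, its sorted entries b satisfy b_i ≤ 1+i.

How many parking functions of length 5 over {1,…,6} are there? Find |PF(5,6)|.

#PF = (7−5)·7^(5−1) = 2·2401 = 4802 (Konheim–Weiss)
E.g. (2,3,2,5,4) → sorted (2,2,3,4,5): b_i ≤ 1+i ∀i, a PF.

4802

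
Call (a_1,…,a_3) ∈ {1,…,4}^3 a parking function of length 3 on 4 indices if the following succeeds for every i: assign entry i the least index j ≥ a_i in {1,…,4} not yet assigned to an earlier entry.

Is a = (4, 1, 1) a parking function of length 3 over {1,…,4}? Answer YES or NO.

Sorted: b = (1, 1, 4).
  b_1=1 ≤ 2
  b_2=1 ≤ 3
  b_3=4 ≤ 4
All bounds hold ⇒ YES

YES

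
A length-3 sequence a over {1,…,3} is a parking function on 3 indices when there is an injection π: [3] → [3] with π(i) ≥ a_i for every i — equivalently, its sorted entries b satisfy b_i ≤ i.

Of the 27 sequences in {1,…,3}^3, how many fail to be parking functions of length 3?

11

#PF = (3−3+1)·(3+1)^(3−1) = 1·16 = 16 (Pollak)
One tuple (2,2,3) → sorted (2,2,3): b_1=2>1, not a PF.
So 27 − 16 = 11 fail.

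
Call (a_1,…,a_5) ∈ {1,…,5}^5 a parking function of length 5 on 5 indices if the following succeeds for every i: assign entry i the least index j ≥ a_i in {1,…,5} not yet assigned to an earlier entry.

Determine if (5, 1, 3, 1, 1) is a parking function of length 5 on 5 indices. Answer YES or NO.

Order a: b = (1, 1, 1, 3, 5).
  b_1=1 ≤ 1
  b_2=1 ≤ 2
  b_3=1 ≤ 3
  b_4=3 ≤ 4
  b_5=5 ≤ 5
All bounds hold ⇒ YES

YES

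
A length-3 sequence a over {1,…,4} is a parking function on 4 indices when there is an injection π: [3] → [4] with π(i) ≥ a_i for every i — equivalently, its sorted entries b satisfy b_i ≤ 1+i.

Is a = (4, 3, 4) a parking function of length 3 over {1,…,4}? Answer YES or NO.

Sorted: b = (3, 4, 4).
  b_1=3 > 2
  fails at i=1 ⇒ NO

NO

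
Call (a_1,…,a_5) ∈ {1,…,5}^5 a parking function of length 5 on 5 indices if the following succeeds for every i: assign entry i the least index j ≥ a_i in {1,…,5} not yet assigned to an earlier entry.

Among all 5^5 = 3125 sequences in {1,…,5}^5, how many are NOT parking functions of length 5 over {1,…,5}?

|PF| = (5+1−5)·(5+1)^{5−1} = 1×1296 = 1296 (Konheim–Weiss)
E.g. (5,5,5,4,1) → sorted (1,4,5,5,5): b_2=4>2, not a PF.
So 3125 − 1296 = 1829 fail.

1829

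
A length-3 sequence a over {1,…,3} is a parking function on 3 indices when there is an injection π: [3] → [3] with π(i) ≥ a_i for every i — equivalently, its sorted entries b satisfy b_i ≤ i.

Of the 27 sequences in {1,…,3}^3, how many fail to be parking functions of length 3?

11

|PF(3,3)| = (3+1−3)·(3+1)^{3−1} = 1 · 16 = 16
Check (2,2,2) → sorted (2,2,2): b_1=2>1, not a PF.
So 27 − 16 = 11 fail.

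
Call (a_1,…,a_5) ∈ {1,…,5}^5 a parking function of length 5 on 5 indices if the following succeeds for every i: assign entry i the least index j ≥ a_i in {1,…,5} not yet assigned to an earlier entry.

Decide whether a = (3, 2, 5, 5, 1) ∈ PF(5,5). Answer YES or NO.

NO

Sorted: b = (1, 2, 3, 5, 5).
  b_1=1 ≤ 1
  b_2=2 ≤ 2
  b_3=3 ≤ 3
  b_4=5 > 4
  fails at i=4 ⇒ NO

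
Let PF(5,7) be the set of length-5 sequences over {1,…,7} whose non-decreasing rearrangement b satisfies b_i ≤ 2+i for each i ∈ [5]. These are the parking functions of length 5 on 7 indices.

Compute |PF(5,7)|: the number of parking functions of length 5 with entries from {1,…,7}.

|PF| = 3·8^4 = 3×4096 = 12288
Example (1,1,4,7,6) → sorted (1,1,4,6,7): b_i ≤ 2+i ∀i, a PF.

12288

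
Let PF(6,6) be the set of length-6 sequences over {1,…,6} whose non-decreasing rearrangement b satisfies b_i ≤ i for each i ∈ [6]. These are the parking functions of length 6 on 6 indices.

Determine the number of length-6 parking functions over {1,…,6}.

|PF| = (7−6)·7^(6−1) = 1×16807 = 16807 (Konheim–Weiss)
One tuple (6,1,1,1,5,3) → sorted (1,1,1,3,5,6): b_i ≤ i ∀i, a PF.

16807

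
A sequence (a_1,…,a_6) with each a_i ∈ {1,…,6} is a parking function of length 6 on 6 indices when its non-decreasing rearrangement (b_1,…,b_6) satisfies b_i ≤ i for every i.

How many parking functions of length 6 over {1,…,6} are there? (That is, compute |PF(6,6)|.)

16807

Count = (6+1−6)·(6+1)^{6−1} = 1·16807 = 16807 (Konheim–Weiss)
E.g. (1,1,1,2,2,6) → sorted (1,1,1,2,2,6): b_i ≤ i ∀i, a PF.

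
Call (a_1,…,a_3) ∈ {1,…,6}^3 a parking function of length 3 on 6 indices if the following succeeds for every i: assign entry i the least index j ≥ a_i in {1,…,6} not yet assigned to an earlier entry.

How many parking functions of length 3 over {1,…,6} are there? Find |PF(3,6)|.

|PF(3,6)| = (6−3+1)·(6+1)^(3−1) = 4 · 49 = 196 (Pollak)
One tuple (1,6,4) → sorted (1,4,6): b_i ≤ 3+i ∀i, a PF.

196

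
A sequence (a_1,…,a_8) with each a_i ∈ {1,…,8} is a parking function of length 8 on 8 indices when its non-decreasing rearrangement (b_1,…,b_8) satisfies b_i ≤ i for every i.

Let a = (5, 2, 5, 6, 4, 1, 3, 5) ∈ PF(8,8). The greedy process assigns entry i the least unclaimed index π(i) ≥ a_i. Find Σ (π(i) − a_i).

Σπ = 36 ({1..8} each once); Σa = 5+2+5+6+4+1+3+5 = 31; disp = 36−31 = 5.

5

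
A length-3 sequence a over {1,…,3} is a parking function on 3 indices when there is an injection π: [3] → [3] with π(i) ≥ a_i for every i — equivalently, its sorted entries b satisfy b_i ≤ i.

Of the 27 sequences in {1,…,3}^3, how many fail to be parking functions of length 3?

11

|PF(3,3)| = (3+1−3)·(3+1)^{3−1} = 1 · 16 = 16 (Pollak)
Check (2,3,3) → sorted (2,3,3): b_1=2>1, not a PF.
Total 27; non-PF = 27−16 = 11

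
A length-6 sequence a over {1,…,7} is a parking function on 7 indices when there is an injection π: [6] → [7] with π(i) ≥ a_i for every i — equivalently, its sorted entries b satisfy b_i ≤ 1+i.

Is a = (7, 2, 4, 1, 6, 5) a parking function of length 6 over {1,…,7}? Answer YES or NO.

YES

Order a: b = (1, 2, 4, 5, 6, 7).
  b_1=1 ≤ 2
  b_2=2 ≤ 3
  b_3=4 ≤ 4
  b_4=5 ≤ 5
  b_5=6 ≤ 6
  b_6=7 ≤ 7
All bounds hold ⇒ YES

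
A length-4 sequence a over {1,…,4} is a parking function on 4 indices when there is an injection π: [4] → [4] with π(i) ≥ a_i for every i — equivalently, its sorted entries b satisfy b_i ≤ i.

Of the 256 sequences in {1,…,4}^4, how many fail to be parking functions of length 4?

Count = (5−4)·5^(4−1) = 1×125 = 125 (Pollak)
E.g. (4,1,3,3) → sorted (1,3,3,4): b_2=3>2, not a PF.
4^4 − 125 = 256 − 125 = 131

131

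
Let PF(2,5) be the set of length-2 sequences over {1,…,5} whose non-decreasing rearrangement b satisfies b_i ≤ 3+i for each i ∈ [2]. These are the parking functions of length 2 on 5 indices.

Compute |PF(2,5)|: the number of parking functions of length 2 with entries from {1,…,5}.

24

|PF(2,5)| = (5−2+1)·(5+1)^(2−1) = 4·6 = 24 (Konheim–Weiss)
Check (2,3) → sorted (2,3): b_i ≤ 3+i ∀i, a PF.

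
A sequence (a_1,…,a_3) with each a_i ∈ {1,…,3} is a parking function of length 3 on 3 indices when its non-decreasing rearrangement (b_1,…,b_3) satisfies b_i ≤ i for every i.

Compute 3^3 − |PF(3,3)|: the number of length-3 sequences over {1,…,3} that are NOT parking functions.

|PF(3,3)| = (3+1−3)·(3+1)^{3−1} = 1·16 = 16
Example (3,2,3) → sorted (2,3,3): b_1=2>1, not a PF.
So 27 − 16 = 11 fail.

11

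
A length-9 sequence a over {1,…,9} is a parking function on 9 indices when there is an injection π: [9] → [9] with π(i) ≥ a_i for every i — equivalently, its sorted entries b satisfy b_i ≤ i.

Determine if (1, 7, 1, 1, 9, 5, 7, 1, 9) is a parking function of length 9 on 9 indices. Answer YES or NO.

Rearranged: b = (1, 1, 1, 1, 5, 7, 7, 9, 9).
  b_1=1 ≤ 1
  b_2=1 ≤ 2
  b_3=1 ≤ 3
  b_4=1 ≤ 4
  b_5=5 ≤ 5
  b_6=7 > 6
  fails at i=6 ⇒ NO

NO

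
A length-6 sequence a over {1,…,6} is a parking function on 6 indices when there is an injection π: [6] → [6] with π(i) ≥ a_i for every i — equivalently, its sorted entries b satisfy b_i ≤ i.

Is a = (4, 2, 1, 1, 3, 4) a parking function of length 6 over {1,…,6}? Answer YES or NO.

Order a: b = (1, 1, 2, 3, 4, 4).
  b_1=1 ≤ 1
  b_2=1 ≤ 2
  b_3=2 ≤ 3
  b_4=3 ≤ 4
  b_5=4 ≤ 5
  b_6=4 ≤ 6
All bounds hold ⇒ YES

YES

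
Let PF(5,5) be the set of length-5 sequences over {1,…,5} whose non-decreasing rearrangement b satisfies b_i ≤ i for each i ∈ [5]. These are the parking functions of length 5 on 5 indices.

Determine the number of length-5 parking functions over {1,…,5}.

|PF| = (5+1−5)·(5+1)^{5−1} = 1 · 1296 = 1296 (Pollak)
E.g. (5,4,1,1,1) → sorted (1,1,1,4,5): b_i ≤ i ∀i, a PF.

1296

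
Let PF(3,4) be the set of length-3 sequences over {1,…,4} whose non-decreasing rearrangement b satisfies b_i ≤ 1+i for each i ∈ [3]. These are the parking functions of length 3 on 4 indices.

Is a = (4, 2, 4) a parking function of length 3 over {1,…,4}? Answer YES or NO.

Order a: b = (2, 4, 4).
  b_1=2 ≤ 2
  b_2=4 > 3
  fails at i=2 ⇒ NO

NO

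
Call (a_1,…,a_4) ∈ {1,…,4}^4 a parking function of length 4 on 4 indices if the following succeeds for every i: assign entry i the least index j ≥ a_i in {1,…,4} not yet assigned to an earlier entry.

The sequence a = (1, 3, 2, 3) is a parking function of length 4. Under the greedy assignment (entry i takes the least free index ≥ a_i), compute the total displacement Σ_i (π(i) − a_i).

1

Σπ(i) = 1+…+4 = 10; Σa = 1+3+2+3 = 9; disp = 10−9 = 1.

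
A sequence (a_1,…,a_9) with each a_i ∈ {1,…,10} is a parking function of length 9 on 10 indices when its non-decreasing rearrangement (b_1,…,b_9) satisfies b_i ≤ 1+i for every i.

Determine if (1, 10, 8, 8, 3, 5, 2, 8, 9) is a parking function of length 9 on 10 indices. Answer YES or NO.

Rearranged: b = (1, 2, 3, 5, 8, 8, 8, 9, 10).
  b_1=1 ≤ 2
  b_2=2 ≤ 3
  b_3=3 ≤ 4
  b_4=5 ≤ 5
  b_5=8 > 6
  fails at i=5 ⇒ NO

NO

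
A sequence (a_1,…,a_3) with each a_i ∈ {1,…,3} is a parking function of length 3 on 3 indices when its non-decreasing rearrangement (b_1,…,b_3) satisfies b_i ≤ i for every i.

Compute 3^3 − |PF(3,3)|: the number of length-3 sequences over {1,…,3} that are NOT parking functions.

11

|PF| = 1·4^2 = 1×16 = 16 (Konheim–Weiss)
Check (3,3,2) → sorted (2,3,3): b_1=2>1, not a PF.
Total 27; non-PF = 27−16 = 11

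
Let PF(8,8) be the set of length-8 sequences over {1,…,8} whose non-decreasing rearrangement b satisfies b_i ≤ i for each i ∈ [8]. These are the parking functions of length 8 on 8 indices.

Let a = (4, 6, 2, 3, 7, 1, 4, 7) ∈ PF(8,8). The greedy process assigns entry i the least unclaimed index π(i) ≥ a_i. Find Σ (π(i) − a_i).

Σπ(i) = 1+…+8 = 36; Σa = 4+6+2+3+7+1+4+7 = 34; disp = 36−34 = 2.

2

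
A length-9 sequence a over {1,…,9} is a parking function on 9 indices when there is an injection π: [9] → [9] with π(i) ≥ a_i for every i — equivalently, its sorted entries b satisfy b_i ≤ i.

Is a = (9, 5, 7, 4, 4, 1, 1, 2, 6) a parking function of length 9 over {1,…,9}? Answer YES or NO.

YES

Rearranged: b = (1, 1, 2, 4, 4, 5, 6, 7, 9).
  b_1=1 ≤ 1
  b_2=1 ≤ 2
  b_3=2 ≤ 3
  b_4=4 ≤ 4
  b_5=4 ≤ 5
  b_6=5 ≤ 6
  b_7=6 ≤ 7
  b_8=7 ≤ 8
  b_9=9 ≤ 9
All bounds hold ⇒ YES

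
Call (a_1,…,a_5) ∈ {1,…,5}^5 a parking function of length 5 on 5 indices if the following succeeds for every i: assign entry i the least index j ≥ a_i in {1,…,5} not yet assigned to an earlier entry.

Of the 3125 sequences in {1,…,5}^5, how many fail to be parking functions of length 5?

#PF = (5−5+1)·(5+1)^(5−1) = 1 · 1296 = 1296
E.g. (4,5,5,3,5) → sorted (3,4,5,5,5): b_1=3>1, not a PF.
So 3125 − 1296 = 1829 fail.

1829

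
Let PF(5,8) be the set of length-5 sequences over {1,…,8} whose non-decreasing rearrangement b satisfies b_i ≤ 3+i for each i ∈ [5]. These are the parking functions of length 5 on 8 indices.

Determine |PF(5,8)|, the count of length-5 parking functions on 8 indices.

26244

|PF(5,8)| = (8+1−5)·(8+1)^{5−1} = 4×6561 = 26244 (Konheim–Weiss)
Example (4,6,8,1,5) → sorted (1,4,5,6,8): b_i ≤ 3+i ∀i, a PF.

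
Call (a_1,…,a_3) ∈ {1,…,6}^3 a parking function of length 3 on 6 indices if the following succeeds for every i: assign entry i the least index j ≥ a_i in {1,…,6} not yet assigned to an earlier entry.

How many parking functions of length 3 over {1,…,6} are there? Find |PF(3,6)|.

196

#PF = (7−3)·7^(3−1) = 4×49 = 196 (Konheim–Weiss)
E.g. (2,4,6) → sorted (2,4,6): b_i ≤ 3+i ∀i, a PF.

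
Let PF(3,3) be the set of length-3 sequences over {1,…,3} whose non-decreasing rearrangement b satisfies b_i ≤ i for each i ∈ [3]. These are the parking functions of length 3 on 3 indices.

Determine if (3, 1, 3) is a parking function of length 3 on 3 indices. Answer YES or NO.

NO

Rearranged: b = (1, 3, 3).
  b_1=1 ≤ 1
  b_2=3 > 2
  fails at i=2 ⇒ NO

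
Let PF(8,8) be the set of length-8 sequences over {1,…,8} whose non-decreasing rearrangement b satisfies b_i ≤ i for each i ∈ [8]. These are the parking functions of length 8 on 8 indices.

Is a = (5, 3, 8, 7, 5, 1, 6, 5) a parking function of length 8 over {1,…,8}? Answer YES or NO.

Sorted: b = (1, 3, 5, 5, 5, 6, 7, 8).
  b_1=1 ≤ 1
  b_2=3 > 2
  fails at i=2 ⇒ NO

NO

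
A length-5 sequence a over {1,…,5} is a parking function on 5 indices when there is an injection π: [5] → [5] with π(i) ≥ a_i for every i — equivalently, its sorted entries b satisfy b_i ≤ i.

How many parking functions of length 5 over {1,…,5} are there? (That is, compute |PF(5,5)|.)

Count = (5−5+1)·(5+1)^(5−1) = 1×1296 = 1296 [KW]
One tuple (1,4,3,4,2) → sorted (1,2,3,4,4): b_i ≤ i ∀i, a PF.

1296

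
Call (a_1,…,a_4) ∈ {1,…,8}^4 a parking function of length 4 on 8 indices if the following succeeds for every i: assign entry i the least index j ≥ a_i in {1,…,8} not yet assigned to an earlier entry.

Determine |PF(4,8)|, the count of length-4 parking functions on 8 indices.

|PF| = (9−4)·9^(4−1) = 5·729 = 3645 (Pollak)
One tuple (5,1,5,5) → sorted (1,5,5,5): b_i ≤ 4+i ∀i, a PF.

3645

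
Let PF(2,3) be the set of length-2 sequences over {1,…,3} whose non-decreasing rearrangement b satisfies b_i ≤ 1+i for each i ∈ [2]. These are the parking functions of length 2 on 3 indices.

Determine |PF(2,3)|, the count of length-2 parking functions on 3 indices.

|PF| = 2·4^1 = 2 · 4 = 8 (Pollak)
Example (2,1) → sorted (1,2): b_i ≤ 1+i ∀i, a PF.

8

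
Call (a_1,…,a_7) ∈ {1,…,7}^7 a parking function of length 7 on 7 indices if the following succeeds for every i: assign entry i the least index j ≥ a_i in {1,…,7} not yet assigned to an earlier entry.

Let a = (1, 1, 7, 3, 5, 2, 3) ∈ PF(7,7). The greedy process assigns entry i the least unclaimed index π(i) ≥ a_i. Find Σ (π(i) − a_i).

6

Σπ = 28 ({1..7} each once); Σa = 1+1+7+3+5+2+3 = 22; disp = 28−22 = 6.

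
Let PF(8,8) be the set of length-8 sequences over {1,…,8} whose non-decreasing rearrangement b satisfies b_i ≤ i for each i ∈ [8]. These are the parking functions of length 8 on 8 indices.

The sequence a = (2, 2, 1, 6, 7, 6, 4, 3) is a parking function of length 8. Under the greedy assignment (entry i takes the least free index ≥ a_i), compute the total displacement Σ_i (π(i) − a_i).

5

Σπ(i) = 1+…+8 = 36; Σa = 2+2+1+6+7+6+4+3 = 31; disp = 36−31 = 5.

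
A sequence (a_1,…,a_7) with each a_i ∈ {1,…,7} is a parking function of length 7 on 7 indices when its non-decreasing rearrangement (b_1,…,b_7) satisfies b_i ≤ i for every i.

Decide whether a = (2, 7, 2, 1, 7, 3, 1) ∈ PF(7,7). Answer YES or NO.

NO

Rearranged: b = (1, 1, 2, 2, 3, 7, 7).
  b_1=1 ≤ 1
  b_2=1 ≤ 2
  b_3=2 ≤ 3
  b_4=2 ≤ 4
  b_5=3 ≤ 5
  b_6=7 > 6
  fails at i=6 ⇒ NO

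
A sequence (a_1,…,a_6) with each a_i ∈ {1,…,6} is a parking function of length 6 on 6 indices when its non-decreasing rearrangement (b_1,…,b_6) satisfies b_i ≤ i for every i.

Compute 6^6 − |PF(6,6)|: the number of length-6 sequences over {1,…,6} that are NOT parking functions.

29849

|PF(6,6)| = 1·7^5 = 1×16807 = 16807 [KW]
Example (6,6,5,4,6,5) → sorted (4,5,5,6,6,6): b_1=4>1, not a PF.
Total 46656; non-PF = 46656−16807 = 29849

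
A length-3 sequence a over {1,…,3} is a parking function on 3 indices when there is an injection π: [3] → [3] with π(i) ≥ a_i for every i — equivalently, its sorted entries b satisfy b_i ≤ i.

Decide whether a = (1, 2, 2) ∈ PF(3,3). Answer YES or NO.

YES

Rearranged: b = (1, 2, 2).
  b_1=1 ≤ 1
  b_2=2 ≤ 2
  b_3=2 ≤ 3
All bounds hold ⇒ YES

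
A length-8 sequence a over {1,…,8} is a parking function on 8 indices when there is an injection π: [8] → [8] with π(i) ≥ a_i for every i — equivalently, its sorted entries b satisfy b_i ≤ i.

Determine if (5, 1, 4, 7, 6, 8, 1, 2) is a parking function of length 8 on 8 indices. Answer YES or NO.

YES

Sorted: b = (1, 1, 2, 4, 5, 6, 7, 8).
  b_1=1 ≤ 1
  b_2=1 ≤ 2
  b_3=2 ≤ 3
  b_4=4 ≤ 4
  b_5=5 ≤ 5
  b_6=6 ≤ 6
  b_7=7 ≤ 7
  b_8=8 ≤ 8
All bounds hold ⇒ YES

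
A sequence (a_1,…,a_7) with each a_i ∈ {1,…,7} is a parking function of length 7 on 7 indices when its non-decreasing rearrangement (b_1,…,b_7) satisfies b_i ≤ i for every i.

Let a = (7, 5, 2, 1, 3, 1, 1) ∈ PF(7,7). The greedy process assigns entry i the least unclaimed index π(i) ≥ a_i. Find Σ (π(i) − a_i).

Σπ = 7·8/2 = 28 (π permutes [7]); Σa = 7+5+2+1+3+1+1 = 20; disp = 28−20 = 8.

8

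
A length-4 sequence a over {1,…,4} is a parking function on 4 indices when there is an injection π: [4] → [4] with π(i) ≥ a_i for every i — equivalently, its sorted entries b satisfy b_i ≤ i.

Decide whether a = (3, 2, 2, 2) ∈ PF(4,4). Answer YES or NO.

Order a: b = (2, 2, 2, 3).
  b_1=2 > 1
  fails at i=1 ⇒ NO

NO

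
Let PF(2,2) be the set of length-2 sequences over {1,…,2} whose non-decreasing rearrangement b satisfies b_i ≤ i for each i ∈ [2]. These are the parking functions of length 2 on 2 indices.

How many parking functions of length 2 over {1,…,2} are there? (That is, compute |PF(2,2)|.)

3

Count = (2−2+1)·(2+1)^(2−1) = 1×3 = 3 (Pollak)
Check (2,1) → sorted (1,2): b_i ≤ i ∀i, a PF.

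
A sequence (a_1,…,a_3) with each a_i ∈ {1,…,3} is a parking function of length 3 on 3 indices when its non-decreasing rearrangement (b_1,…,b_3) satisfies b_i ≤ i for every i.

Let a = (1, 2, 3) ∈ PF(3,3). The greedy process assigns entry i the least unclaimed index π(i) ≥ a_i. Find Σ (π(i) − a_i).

Σπ = 3·4/2 = 6 (π permutes [3]); Σa = 1+2+3 = 6; disp = 6−6 = 0.

0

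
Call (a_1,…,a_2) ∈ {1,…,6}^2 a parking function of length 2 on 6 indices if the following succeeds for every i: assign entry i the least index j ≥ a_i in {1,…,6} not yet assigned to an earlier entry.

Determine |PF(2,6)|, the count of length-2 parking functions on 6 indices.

|PF(2,6)| = (7−2)·7^(2−1) = 5×7 = 35 [KW]
One tuple (3,1) → sorted (1,3): b_i ≤ 4+i ∀i, a PF.

35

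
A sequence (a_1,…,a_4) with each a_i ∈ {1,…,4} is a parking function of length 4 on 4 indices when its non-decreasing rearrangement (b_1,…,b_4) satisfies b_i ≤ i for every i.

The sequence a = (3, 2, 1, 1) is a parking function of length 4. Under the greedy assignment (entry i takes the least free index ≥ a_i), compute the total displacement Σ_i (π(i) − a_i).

Σπ = 4·5/2 = 10 (π permutes [4]); Σa = 3+2+1+1 = 7; disp = 10−7 = 3.

3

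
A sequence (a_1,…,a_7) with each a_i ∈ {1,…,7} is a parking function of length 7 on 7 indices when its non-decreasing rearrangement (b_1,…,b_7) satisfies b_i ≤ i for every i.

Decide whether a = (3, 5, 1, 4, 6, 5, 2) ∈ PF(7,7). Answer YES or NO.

Rearranged: b = (1, 2, 3, 4, 5, 5, 6).
  b_1=1 ≤ 1
  b_2=2 ≤ 2
  b_3=3 ≤ 3
  b_4=4 ≤ 4
  b_5=5 ≤ 5
  b_6=5 ≤ 6
  b_7=6 ≤ 7
All bounds hold ⇒ YES

YES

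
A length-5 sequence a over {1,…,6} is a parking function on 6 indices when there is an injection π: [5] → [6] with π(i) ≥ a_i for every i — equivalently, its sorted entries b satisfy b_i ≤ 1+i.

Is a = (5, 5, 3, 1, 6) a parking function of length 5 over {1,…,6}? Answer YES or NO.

Order a: b = (1, 3, 5, 5, 6).
  b_1=1 ≤ 2
  b_2=3 ≤ 3
  b_3=5 > 4
  fails at i=3 ⇒ NO

NO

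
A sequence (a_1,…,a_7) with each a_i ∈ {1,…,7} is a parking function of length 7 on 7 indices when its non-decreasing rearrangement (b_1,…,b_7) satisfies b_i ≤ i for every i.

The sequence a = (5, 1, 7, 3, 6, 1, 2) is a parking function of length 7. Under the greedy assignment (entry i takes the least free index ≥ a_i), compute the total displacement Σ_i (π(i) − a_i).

Σπ = 7·8/2 = 28 (π permutes [7]); Σa = 5+1+7+3+6+1+2 = 25; disp = 28−25 = 3.

3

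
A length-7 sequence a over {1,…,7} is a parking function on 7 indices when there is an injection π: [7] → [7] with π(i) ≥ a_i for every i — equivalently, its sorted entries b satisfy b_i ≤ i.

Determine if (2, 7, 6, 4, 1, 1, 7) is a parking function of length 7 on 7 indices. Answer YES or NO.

NO

Rearranged: b = (1, 1, 2, 4, 6, 7, 7).
  b_1=1 ≤ 1
  b_2=1 ≤ 2
  b_3=2 ≤ 3
  b_4=4 ≤ 4
  b_5=6 > 5
  fails at i=5 ⇒ NO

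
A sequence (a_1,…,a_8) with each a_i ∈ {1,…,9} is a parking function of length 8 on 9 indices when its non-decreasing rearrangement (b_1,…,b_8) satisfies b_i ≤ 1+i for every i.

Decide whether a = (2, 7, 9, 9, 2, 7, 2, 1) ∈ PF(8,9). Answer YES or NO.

Sorted: b = (1, 2, 2, 2, 7, 7, 9, 9).
  b_1=1 ≤ 2
  b_2=2 ≤ 3
  b_3=2 ≤ 4
  b_4=2 ≤ 5
  b_5=7 > 6
  fails at i=5 ⇒ NO

NO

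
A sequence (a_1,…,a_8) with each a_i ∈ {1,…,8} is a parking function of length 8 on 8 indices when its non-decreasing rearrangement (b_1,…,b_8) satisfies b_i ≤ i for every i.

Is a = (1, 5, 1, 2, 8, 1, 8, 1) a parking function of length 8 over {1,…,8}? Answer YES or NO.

NO

Rearranged: b = (1, 1, 1, 1, 2, 5, 8, 8).
  b_1=1 ≤ 1
  b_2=1 ≤ 2
  b_3=1 ≤ 3
  b_4=1 ≤ 4
  b_5=2 ≤ 5
  b_6=5 ≤ 6
  b_7=8 > 7
  fails at i=7 ⇒ NO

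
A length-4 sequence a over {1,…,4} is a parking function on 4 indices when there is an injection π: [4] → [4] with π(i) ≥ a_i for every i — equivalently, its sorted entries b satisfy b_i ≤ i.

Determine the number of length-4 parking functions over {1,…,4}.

|PF(4,4)| = (5−4)·5^(4−1) = 1·125 = 125 [KW]
Check (3,1,2,3) → sorted (1,2,3,3): b_i ≤ i ∀i, a PF.

125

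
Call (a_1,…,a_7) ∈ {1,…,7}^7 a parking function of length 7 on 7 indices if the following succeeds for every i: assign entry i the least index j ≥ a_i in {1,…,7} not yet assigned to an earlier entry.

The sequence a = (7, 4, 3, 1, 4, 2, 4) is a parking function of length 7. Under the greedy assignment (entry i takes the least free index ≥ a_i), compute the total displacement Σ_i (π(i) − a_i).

3

Σπ(i) = 1+…+7 = 28; Σa = 7+4+3+1+4+2+4 = 25; disp = 28−25 = 3.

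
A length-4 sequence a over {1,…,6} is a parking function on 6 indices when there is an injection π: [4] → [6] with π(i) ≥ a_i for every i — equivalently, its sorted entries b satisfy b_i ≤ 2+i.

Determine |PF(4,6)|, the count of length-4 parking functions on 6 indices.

1029

Count = (6−4+1)·(6+1)^(4−1) = 3·343 = 1029 [KW]
E.g. (3,1,6,1) → sorted (1,1,3,6): b_i ≤ 2+i ∀i, a PF.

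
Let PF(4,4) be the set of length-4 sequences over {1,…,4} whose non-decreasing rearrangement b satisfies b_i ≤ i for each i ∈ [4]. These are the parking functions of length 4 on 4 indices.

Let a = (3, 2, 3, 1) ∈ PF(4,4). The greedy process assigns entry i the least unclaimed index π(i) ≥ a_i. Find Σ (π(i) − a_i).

Σπ = 4·5/2 = 10 (π permutes [4]); Σa = 3+2+3+1 = 9; disp = 10−9 = 1.

1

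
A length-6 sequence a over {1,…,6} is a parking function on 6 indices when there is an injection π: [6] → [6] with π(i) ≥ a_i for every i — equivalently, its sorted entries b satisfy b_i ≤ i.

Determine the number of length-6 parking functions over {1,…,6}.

16807

|PF(6,6)| = (6−6+1)·(6+1)^(6−1) = 1 · 16807 = 16807 (Konheim–Weiss)
Check (1,5,4,1,1,3) → sorted (1,1,1,3,4,5): b_i ≤ i ∀i, a PF.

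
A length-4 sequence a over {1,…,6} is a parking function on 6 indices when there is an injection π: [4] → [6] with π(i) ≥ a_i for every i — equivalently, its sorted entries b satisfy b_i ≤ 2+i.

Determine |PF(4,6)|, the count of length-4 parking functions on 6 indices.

1029

|PF| = (6+1−4)·(6+1)^{4−1} = 3 · 343 = 1029 (Konheim–Weiss)
E.g. (6,2,5,3) → sorted (2,3,5,6): b_i ≤ 2+i ∀i, a PF.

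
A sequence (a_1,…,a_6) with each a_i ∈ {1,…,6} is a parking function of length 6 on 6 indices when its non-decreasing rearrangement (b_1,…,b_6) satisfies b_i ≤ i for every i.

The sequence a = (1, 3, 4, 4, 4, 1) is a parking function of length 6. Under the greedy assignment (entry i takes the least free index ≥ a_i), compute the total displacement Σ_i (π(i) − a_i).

4

Σπ = 21 ({1..6} each once); Σa = 1+3+4+4+4+1 = 17; disp = 21−17 = 4.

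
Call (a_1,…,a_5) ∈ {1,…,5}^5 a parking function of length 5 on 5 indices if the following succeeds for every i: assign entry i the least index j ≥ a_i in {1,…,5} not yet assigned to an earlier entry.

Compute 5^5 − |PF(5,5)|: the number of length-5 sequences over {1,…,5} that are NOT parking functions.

1829

#PF = (6−5)·6^(5−1) = 1×1296 = 1296 (Konheim–Weiss)
Example (3,3,5,3,4) → sorted (3,3,3,4,5): b_1=3>1, not a PF.
5^5 − 1296 = 3125 − 1296 = 1829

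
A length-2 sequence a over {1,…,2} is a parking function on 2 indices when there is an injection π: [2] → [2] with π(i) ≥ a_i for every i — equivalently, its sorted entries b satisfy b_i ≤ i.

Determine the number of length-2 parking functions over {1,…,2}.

3

|PF(2,2)| = (3−2)·3^(2−1) = 1·3 = 3 [KW]
One tuple (2,1) → sorted (1,2): b_i ≤ i ∀i, a PF.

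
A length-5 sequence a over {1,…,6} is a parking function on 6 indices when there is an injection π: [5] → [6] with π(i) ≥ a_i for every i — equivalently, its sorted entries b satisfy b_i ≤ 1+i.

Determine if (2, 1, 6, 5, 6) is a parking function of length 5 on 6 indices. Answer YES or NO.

NO

Order a: b = (1, 2, 5, 6, 6).
  b_1=1 ≤ 2
  b_2=2 ≤ 3
  b_3=5 > 4
  fails at i=3 ⇒ NO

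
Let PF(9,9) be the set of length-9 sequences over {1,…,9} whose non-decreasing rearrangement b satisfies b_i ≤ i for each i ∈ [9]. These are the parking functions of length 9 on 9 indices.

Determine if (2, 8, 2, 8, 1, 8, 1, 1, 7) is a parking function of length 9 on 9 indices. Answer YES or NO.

NO

Sorted: b = (1, 1, 1, 2, 2, 7, 8, 8, 8).
  b_1=1 ≤ 1
  b_2=1 ≤ 2
  b_3=1 ≤ 3
  b_4=2 ≤ 4
  b_5=2 ≤ 5
  b_6=7 > 6
  fails at i=6 ⇒ NO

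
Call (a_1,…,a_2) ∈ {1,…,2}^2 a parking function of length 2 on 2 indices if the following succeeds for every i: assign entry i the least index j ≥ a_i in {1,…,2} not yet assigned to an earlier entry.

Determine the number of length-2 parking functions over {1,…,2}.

3

#PF = (3−2)·3^(2−1) = 1 · 3 = 3 [KW]
One tuple (1,2) → sorted (1,2): b_i ≤ i ∀i, a PF.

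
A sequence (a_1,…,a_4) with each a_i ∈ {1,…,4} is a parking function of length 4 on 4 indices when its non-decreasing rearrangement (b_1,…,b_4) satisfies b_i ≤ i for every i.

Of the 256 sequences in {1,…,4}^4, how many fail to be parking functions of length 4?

#PF = (4+1−4)·(4+1)^{4−1} = 1×125 = 125
Example (1,3,4,4) → sorted (1,3,4,4): b_2=3>2, not a PF.
So 256 − 125 = 131 fail.

131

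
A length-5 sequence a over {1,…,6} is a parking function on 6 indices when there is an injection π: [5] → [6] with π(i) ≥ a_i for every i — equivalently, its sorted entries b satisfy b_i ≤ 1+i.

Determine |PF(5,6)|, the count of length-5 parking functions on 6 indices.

4802

#PF = 2·7^4 = 2 · 2401 = 4802 (Konheim–Weiss)
E.g. (2,2,3,6,5) → sorted (2,2,3,5,6): b_i ≤ 1+i ∀i, a PF.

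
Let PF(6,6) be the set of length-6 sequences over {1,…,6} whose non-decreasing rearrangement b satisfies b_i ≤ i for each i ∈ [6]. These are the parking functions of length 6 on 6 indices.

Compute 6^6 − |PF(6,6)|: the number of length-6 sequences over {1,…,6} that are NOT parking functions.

29849

Count = 1·7^5 = 1·16807 = 16807 [KW]
One tuple (5,5,2,5,5,5) → sorted (2,5,5,5,5,5): b_1=2>1, not a PF.
So 46656 − 16807 = 29849 fail.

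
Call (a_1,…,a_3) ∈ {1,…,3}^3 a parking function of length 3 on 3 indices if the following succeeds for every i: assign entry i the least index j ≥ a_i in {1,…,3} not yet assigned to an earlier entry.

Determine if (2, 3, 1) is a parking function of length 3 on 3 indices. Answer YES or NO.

YES

Order a: b = (1, 2, 3).
  b_1=1 ≤ 1
  b_2=2 ≤ 2
  b_3=3 ≤ 3
All bounds hold ⇒ YES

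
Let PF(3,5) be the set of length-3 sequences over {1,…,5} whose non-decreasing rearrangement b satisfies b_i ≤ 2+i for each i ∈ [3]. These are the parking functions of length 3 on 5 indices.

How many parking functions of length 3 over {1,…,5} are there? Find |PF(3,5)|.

|PF| = 3·6^2 = 3×36 = 108 (Konheim–Weiss)
Check (3,5,3) → sorted (3,3,5): b_i ≤ 2+i ∀i, a PF.

108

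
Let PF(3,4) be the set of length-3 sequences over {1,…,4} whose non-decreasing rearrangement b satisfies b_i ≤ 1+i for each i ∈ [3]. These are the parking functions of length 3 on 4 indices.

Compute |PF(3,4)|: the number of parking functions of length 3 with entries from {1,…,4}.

50

|PF| = (4−3+1)·(4+1)^(3−1) = 2 · 25 = 50
Example (2,4,3) → sorted (2,3,4): b_i ≤ 1+i ∀i, a PF.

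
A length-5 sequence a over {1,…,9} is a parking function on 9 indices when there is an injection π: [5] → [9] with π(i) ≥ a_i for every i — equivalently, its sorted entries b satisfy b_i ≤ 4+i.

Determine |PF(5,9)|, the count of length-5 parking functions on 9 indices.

#PF = (10−5)·10^(5−1) = 5×10000 = 50000 [KW]
One tuple (6,8,4,7,5) → sorted (4,5,6,7,8): b_i ≤ 4+i ∀i, a PF.

50000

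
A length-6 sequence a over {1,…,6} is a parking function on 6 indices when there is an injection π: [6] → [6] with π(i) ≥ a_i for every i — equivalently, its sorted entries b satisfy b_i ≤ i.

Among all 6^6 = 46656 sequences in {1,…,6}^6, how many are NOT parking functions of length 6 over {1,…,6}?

|PF(6,6)| = (6+1−6)·(6+1)^{6−1} = 1·16807 = 16807 [KW]
Example (5,6,5,6,3,4) → sorted (3,4,5,5,6,6): b_1=3>1, not a PF.
6^6 − 16807 = 46656 − 16807 = 29849

29849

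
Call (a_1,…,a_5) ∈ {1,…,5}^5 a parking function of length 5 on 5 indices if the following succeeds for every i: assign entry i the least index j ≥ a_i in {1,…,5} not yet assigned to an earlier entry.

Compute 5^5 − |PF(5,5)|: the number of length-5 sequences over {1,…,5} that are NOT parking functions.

|PF(5,5)| = 1·6^4 = 1 · 1296 = 1296
Example (5,5,4,1,5) → sorted (1,4,5,5,5): b_2=4>2, not a PF.
So 3125 − 1296 = 1829 fail.

1829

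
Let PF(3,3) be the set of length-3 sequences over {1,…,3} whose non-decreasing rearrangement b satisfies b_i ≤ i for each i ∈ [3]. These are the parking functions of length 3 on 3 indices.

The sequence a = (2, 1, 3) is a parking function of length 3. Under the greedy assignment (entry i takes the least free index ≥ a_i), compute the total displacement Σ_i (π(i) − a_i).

Σπ(i) = 1+…+3 = 6; Σa = 2+1+3 = 6; disp = 6−6 = 0.

0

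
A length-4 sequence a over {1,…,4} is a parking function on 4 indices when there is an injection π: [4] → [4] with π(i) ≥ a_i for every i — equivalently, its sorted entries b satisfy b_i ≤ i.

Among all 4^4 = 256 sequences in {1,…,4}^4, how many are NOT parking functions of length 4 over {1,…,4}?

Count = (5−4)·5^(4−1) = 1×125 = 125
Check (1,4,1,4) → sorted (1,1,4,4): b_3=4>3, not a PF.
Total 256; non-PF = 256−125 = 131

131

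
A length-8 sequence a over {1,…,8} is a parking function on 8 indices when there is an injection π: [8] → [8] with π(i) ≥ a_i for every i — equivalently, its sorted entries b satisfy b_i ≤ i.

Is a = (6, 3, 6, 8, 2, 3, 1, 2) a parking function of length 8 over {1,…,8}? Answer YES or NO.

YES

Rearranged: b = (1, 2, 2, 3, 3, 6, 6, 8).
  b_1=1 ≤ 1
  b_2=2 ≤ 2
  b_3=2 ≤ 3
  b_4=3 ≤ 4
  b_5=3 ≤ 5
  b_6=6 ≤ 6
  b_7=6 ≤ 7
  b_8=8 ≤ 8
All bounds hold ⇒ YES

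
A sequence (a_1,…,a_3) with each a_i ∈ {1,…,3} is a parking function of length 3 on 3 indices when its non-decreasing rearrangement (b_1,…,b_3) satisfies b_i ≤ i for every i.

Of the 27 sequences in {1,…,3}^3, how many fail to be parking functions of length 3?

11

|PF| = (4−3)·4^(3−1) = 1 · 16 = 16
One tuple (3,1,3) → sorted (1,3,3): b_2=3>2, not a PF.
So 27 − 16 = 11 fail.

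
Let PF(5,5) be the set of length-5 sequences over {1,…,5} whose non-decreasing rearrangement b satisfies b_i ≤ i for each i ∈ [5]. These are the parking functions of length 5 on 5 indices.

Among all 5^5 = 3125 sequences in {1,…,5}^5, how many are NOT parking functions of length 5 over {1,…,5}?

#PF = 1·6^4 = 1 · 1296 = 1296 (Pollak)
Check (5,4,1,4,5) → sorted (1,4,4,5,5): b_2=4>2, not a PF.
So 3125 − 1296 = 1829 fail.

1829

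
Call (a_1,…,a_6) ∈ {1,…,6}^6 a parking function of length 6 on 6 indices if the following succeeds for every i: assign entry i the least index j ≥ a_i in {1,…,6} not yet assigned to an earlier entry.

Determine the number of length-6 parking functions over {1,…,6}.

16807

Count = 1·7^5 = 1 · 16807 = 16807 (Pollak)
Check (2,2,1,5,6,3) → sorted (1,2,2,3,5,6): b_i ≤ i ∀i, a PF.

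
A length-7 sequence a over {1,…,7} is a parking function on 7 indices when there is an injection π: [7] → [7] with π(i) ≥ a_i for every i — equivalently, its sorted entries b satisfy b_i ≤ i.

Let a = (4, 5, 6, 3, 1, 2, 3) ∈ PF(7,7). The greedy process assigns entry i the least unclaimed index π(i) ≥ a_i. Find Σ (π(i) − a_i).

4

Σπ = 28 ({1..7} each once); Σa = 4+5+6+3+1+2+3 = 24; disp = 28−24 = 4.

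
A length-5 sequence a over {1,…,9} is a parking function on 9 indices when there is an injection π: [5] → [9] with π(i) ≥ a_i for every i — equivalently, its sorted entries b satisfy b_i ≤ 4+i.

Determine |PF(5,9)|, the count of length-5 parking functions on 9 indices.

50000

|PF(5,9)| = (10−5)·10^(5−1) = 5·10000 = 50000 (Pollak)
Example (9,6,7,2,3) → sorted (2,3,6,7,9): b_i ≤ 4+i ∀i, a PF.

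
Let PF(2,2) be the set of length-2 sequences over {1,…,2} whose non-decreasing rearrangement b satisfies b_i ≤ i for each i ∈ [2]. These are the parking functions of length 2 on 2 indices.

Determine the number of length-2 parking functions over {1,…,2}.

Count = 1·3^1 = 1×3 = 3
Check (2,1) → sorted (1,2): b_i ≤ i ∀i, a PF.

3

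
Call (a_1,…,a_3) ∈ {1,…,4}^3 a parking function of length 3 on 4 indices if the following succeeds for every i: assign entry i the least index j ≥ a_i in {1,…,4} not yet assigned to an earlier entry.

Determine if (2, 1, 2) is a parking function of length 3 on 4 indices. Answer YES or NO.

YES

Sorted: b = (1, 2, 2).
  b_1=1 ≤ 2
  b_2=2 ≤ 3
  b_3=2 ≤ 4
All bounds hold ⇒ YES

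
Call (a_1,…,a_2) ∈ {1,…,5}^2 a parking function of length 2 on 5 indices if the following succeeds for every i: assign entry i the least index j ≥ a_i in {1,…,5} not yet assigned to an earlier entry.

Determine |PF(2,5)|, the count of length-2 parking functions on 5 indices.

24

Count = (5+1−2)·(5+1)^{2−1} = 4·6 = 24 [KW]
Check (3,5) → sorted (3,5): b_i ≤ 3+i ∀i, a PF.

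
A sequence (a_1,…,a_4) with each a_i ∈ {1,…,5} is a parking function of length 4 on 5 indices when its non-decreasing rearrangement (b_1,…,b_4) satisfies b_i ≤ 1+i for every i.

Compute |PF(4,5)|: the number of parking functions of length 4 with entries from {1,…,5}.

|PF| = (5+1−4)·(5+1)^{4−1} = 2·216 = 432 [KW]
Check (2,2,3,3) → sorted (2,2,3,3): b_i ≤ 1+i ∀i, a PF.

432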